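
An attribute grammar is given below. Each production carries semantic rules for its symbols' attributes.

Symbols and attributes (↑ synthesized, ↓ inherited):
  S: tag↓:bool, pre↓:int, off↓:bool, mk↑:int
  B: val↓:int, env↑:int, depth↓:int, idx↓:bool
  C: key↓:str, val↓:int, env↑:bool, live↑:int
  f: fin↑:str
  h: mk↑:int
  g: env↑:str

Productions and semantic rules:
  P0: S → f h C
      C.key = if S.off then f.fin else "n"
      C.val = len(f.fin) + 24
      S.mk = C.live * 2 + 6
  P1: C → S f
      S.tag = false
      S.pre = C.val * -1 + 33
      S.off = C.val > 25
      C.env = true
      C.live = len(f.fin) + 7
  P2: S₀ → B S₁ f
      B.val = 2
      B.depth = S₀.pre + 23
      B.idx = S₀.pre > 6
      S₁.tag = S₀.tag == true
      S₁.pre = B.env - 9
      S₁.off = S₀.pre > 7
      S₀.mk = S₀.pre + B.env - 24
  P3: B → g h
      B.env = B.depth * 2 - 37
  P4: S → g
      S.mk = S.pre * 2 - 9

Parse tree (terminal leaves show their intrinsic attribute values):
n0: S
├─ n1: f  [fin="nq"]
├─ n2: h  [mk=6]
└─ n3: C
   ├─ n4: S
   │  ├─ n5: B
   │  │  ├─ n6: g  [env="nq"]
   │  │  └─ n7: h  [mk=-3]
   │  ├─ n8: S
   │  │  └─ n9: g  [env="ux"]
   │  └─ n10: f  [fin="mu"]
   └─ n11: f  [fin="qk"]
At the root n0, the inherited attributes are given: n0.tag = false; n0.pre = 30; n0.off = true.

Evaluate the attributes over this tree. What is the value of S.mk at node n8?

1. n0.tag = false  [given at root]
2. n0.pre = 30  [given at root]
3. n0.off = true  [given at root]
4. n1.fin = "nq"  [terminal]
5. n2.mk = 6  [terminal]
6. n3.key = "nq"  [if S.off then f.fin else "n"]
7. n3.val = 26  [len(f.fin) + 24]
8. n4.tag = false  [false]
9. n4.pre = 7  [C.val * -1 + 33]
10. n4.off = true  [C.val > 25]
11. n5.val = 2  [2]
12. n5.depth = 30  [S₀.pre + 23]
13. n5.idx = true  [S₀.pre > 6]
14. n6.env = "nq"  [terminal]
15. n7.mk = -3  [terminal]
16. n5.env = 23  [B.depth * 2 - 37]
17. n8.tag = false  [S₀.tag == true]
18. n8.pre = 14  [B.env - 9]
19. n8.off = false  [S₀.pre > 7]
20. n9.env = "ux"  [terminal]
21. n8.mk = 19  [S.pre * 2 - 9]
22. n10.fin = "mu"  [terminal]
23. n4.mk = 6  [S₀.pre + B.env - 24]
24. n11.fin = "qk"  [terminal]
25. n3.env = true  [true]
26. n3.live = 9  [len(f.fin) + 7]
27. n0.mk = 24  [C.live * 2 + 6]

19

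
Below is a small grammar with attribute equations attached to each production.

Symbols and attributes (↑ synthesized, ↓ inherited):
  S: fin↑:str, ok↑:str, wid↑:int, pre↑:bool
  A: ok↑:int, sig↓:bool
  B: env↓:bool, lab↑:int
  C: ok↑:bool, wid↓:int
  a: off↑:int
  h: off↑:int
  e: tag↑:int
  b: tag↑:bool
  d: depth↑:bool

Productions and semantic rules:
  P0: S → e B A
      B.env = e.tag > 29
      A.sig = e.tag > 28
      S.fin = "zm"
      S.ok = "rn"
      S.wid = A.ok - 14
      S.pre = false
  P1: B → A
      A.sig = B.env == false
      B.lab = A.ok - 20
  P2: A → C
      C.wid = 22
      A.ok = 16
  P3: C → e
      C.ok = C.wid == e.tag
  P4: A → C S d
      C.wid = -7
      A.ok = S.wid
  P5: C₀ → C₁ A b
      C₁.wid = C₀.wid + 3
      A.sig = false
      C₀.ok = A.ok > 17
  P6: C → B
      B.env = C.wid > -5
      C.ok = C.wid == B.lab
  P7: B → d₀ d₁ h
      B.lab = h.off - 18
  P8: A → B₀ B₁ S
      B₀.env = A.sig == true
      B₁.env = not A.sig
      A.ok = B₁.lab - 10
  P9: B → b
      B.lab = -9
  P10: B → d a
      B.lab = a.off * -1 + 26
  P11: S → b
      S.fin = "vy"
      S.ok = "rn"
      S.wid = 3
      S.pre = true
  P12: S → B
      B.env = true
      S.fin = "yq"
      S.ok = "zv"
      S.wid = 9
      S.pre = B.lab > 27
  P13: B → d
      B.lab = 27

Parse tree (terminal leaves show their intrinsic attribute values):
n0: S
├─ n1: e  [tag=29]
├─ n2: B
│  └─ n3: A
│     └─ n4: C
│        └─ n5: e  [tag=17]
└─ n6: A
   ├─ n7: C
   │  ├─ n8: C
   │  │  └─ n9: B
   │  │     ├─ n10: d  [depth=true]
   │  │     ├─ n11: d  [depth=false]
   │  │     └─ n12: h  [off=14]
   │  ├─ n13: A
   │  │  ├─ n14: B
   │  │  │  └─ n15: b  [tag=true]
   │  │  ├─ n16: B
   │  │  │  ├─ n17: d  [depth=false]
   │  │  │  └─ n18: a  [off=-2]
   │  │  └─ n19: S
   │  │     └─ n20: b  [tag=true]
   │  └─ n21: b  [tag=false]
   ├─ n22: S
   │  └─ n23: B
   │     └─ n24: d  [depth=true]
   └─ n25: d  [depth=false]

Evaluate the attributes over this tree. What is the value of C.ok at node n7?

1. n1.tag = 29  [terminal]
2. n2.env = false  [e.tag > 29]
3. n3.sig = true  [B.env == false]
4. n4.wid = 22  [22]
5. n5.tag = 17  [terminal]
6. n4.ok = false  [C.wid == e.tag]
7. n3.ok = 16  [16]
8. n2.lab = -4  [A.ok - 20]
9. n6.sig = true  [e.tag > 28]
10. n7.wid = -7  [-7]
11. n8.wid = -4  [C₀.wid + 3]
12. n9.env = true  [C.wid > -5]
13. n10.depth = true  [terminal]
14. n11.depth = false  [terminal]
15. n12.off = 14  [terminal]
16. n9.lab = -4  [h.off - 18]
17. n8.ok = true  [C.wid == B.lab]
18. n13.sig = false  [false]
19. n14.env = false  [A.sig == true]
20. n15.tag = true  [terminal]
21. n14.lab = -9  [-9]
22. n16.env = true  [not A.sig]
23. n17.depth = false  [terminal]
24. n18.off = -2  [terminal]
25. n16.lab = 28  [a.off * -1 + 26]
26. n20.tag = true  [terminal]
27. n19.fin = "vy"  ["vy"]
28. n19.ok = "rn"  ["rn"]
29. n19.wid = 3  [3]
30. n19.pre = true  [true]
31. n13.ok = 18  [B₁.lab - 10]
32. n21.tag = false  [terminal]
33. n7.ok = true  [A.ok > 17]
34. n23.env = true  [true]
35. n24.depth = true  [terminal]
36. n23.lab = 27  [27]
37. n22.fin = "yq"  ["yq"]
38. n22.ok = "zv"  ["zv"]
39. n22.wid = 9  [9]
40. n22.pre = false  [B.lab > 27]
41. n25.depth = false  [terminal]
42. n6.ok = 9  [S.wid]
43. n0.fin = "zm"  ["zm"]
44. n0.ok = "rn"  ["rn"]
45. n0.wid = -5  [A.ok - 14]
46. n0.pre = false  [false]

true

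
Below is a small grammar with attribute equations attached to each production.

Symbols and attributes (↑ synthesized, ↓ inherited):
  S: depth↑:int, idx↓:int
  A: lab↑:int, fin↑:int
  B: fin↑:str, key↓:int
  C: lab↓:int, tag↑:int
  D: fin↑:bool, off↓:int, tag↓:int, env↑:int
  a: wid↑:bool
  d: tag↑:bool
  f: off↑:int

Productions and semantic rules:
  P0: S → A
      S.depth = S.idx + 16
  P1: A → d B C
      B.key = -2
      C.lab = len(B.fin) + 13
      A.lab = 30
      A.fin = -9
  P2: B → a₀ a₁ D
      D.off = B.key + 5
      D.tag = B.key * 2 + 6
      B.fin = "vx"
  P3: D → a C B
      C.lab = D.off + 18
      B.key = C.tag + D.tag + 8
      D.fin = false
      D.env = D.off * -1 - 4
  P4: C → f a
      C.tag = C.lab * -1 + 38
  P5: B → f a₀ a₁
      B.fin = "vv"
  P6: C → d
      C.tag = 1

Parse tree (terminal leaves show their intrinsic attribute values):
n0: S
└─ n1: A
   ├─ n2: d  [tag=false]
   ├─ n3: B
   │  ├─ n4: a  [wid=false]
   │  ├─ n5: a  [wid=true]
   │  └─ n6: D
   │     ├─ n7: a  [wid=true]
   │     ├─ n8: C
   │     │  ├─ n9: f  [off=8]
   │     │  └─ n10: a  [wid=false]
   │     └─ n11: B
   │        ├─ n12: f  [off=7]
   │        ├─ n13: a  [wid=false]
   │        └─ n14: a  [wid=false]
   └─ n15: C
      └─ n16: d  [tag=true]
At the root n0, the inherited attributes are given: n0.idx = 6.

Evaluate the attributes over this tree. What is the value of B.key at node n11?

27

1. n0.idx = 6  [given at root]
2. n2.tag = false  [terminal]
3. n3.key = -2  [-2]
4. n4.wid = false  [terminal]
5. n5.wid = true  [terminal]
6. n6.off = 3  [B.key + 5]
7. n6.tag = 2  [B.key * 2 + 6]
8. n7.wid = true  [terminal]
9. n8.lab = 21  [D.off + 18]
10. n9.off = 8  [terminal]
11. n10.wid = false  [terminal]
12. n8.tag = 17  [C.lab * -1 + 38]
13. n11.key = 27  [C.tag + D.tag + 8]
14. n12.off = 7  [terminal]
15. n13.wid = false  [terminal]
16. n14.wid = false  [terminal]
17. n11.fin = "vv"  ["vv"]
18. n6.fin = false  [false]
19. n6.env = -7  [D.off * -1 - 4]
20. n3.fin = "vx"  ["vx"]
21. n15.lab = 15  [len(B.fin) + 13]
22. n16.tag = true  [terminal]
23. n15.tag = 1  [1]
24. n1.lab = 30  [30]
25. n1.fin = -9  [-9]
26. n0.depth = 22  [S.idx + 16]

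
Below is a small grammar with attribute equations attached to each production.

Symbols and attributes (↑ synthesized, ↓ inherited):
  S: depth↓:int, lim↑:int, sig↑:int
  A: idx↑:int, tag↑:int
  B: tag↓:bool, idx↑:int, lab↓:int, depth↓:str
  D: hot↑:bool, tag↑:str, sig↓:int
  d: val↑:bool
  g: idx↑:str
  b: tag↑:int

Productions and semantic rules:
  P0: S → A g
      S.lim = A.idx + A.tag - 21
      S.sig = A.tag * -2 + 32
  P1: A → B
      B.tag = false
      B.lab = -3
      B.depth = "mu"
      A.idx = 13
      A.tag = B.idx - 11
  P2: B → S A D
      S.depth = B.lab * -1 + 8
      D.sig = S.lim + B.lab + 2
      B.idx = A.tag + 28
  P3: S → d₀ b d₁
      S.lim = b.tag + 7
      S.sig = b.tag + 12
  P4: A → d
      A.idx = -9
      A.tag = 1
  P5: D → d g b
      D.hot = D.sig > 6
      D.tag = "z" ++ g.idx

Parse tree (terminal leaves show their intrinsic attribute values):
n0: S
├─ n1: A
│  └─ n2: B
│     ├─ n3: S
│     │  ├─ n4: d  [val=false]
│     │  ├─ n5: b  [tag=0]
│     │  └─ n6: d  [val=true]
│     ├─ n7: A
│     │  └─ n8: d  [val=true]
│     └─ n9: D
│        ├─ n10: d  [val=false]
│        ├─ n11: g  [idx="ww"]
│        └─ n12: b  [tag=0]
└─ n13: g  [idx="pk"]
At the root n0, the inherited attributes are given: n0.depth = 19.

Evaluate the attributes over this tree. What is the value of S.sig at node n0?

1. n0.depth = 19  [given at root]
2. n2.tag = false  [false]
3. n2.lab = -3  [-3]
4. n2.depth = "mu"  ["mu"]
5. n3.depth = 11  [B.lab * -1 + 8]
6. n4.val = false  [terminal]
7. n5.tag = 0  [terminal]
8. n6.val = true  [terminal]
9. n3.lim = 7  [b.tag + 7]
10. n3.sig = 12  [b.tag + 12]
11. n8.val = true  [terminal]
12. n7.idx = -9  [-9]
13. n7.tag = 1  [1]
14. n9.sig = 6  [S.lim + B.lab + 2]
15. n10.val = false  [terminal]
16. n11.idx = "ww"  [terminal]
17. n12.tag = 0  [terminal]
18. n9.hot = false  [D.sig > 6]
19. n9.tag = "zww"  ["z" ++ g.idx]
20. n2.idx = 29  [A.tag + 28]
21. n1.idx = 13  [13]
22. n1.tag = 18  [B.idx - 11]
23. n13.idx = "pk"  [terminal]
24. n0.lim = 10  [A.idx + A.tag - 21]
25. n0.sig = -4  [A.tag * -2 + 32]

-4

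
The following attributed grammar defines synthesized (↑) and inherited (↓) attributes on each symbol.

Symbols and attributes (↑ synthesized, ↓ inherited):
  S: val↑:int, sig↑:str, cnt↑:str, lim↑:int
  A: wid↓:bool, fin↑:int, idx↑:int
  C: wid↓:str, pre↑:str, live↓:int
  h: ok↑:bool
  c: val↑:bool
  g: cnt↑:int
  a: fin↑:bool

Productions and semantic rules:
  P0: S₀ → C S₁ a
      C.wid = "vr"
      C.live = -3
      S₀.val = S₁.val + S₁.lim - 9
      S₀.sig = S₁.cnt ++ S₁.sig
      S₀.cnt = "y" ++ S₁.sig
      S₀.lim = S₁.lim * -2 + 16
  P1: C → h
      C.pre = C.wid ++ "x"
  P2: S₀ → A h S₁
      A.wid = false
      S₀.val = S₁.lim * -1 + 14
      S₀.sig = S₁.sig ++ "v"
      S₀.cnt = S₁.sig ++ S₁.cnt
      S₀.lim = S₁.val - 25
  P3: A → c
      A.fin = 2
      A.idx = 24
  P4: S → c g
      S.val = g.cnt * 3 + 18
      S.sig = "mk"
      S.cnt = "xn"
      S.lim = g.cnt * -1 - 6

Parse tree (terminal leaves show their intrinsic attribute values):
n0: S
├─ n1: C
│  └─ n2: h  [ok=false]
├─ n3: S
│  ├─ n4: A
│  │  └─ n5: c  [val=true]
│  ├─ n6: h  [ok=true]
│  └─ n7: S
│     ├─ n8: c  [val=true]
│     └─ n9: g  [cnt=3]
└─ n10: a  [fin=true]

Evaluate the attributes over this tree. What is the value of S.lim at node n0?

12

1. n1.wid = "vr"  ["vr"]
2. n1.live = -3  [-3]
3. n2.ok = false  [terminal]
4. n1.pre = "vrx"  [C.wid ++ "x"]
5. n4.wid = false  [false]
6. n5.val = true  [terminal]
7. n4.fin = 2  [2]
8. n4.idx = 24  [24]
9. n6.ok = true  [terminal]
10. n8.val = true  [terminal]
11. n9.cnt = 3  [terminal]
12. n7.val = 27  [g.cnt * 3 + 18]
13. n7.sig = "mk"  ["mk"]
14. n7.cnt = "xn"  ["xn"]
15. n7.lim = -9  [g.cnt * -1 - 6]
16. n3.val = 23  [S₁.lim * -1 + 14]
17. n3.sig = "mkv"  [S₁.sig ++ "v"]
18. n3.cnt = "mkxn"  [S₁.sig ++ S₁.cnt]
19. n3.lim = 2  [S₁.val - 25]
20. n10.fin = true  [terminal]
21. n0.val = 16  [S₁.val + S₁.lim - 9]
22. n0.sig = "mkxnmkv"  [S₁.cnt ++ S₁.sig]
23. n0.cnt = "ymkv"  ["y" ++ S₁.sig]
24. n0.lim = 12  [S₁.lim * -2 + 16]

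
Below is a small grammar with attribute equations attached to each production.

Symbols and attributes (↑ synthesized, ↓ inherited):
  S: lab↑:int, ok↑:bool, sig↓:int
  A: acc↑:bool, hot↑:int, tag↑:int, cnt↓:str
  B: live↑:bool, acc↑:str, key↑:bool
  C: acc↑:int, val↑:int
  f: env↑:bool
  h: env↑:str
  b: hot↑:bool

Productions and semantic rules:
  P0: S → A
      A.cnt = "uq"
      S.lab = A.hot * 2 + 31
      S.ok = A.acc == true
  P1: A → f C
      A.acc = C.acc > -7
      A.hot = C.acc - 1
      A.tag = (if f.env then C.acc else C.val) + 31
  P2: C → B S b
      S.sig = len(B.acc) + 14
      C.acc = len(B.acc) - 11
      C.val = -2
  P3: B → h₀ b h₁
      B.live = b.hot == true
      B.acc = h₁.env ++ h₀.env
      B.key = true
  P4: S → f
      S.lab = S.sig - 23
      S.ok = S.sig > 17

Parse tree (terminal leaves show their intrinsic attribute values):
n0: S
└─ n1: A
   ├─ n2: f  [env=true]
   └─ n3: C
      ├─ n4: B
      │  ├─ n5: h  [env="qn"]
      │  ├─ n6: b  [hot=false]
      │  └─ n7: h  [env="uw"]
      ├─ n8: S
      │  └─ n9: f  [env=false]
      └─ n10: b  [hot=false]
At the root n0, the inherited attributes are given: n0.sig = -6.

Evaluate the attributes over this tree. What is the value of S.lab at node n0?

15

1. n0.sig = -6  [given at root]
2. n1.cnt = "uq"  ["uq"]
3. n2.env = true  [terminal]
4. n5.env = "qn"  [terminal]
5. n6.hot = false  [terminal]
6. n7.env = "uw"  [terminal]
7. n4.live = false  [b.hot == true]
8. n4.acc = "uwqn"  [h₁.env ++ h₀.env]
9. n4.key = true  [true]
10. n8.sig = 18  [len(B.acc) + 14]
11. n9.env = false  [terminal]
12. n8.lab = -5  [S.sig - 23]
13. n8.ok = true  [S.sig > 17]
14. n10.hot = false  [terminal]
15. n3.acc = -7  [len(B.acc) - 11]
16. n3.val = -2  [-2]
17. n1.acc = false  [C.acc > -7]
18. n1.hot = -8  [C.acc - 1]
19. n1.tag = 24  [(if f.env then C.acc else C.val) + 31]
20. n0.lab = 15  [A.hot * 2 + 31]
21. n0.ok = false  [A.acc == true]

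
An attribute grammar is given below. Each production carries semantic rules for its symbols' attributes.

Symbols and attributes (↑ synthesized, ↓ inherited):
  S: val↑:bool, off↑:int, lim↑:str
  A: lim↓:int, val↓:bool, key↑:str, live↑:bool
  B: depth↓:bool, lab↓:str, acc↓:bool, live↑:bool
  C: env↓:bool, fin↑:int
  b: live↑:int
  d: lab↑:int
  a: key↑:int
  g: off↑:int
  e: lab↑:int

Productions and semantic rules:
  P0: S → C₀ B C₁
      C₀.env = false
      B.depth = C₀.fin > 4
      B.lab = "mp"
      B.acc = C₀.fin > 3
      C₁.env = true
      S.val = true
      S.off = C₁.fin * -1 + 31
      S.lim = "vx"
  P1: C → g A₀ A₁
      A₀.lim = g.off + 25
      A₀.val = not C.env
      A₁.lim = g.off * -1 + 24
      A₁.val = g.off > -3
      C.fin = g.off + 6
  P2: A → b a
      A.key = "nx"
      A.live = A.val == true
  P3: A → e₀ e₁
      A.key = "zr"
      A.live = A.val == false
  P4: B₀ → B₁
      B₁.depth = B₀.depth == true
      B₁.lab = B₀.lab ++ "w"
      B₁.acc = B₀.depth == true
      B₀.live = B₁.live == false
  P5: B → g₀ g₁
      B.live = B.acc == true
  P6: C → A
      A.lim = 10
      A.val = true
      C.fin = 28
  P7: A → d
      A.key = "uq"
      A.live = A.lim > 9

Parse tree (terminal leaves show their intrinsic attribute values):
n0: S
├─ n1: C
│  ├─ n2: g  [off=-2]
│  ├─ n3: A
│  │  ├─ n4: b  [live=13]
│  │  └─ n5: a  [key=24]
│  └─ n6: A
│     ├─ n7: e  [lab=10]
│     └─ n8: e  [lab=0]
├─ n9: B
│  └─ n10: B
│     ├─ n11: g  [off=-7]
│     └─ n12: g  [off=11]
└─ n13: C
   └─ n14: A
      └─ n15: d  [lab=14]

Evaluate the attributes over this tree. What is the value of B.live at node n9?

true

1. n1.env = false  [false]
2. n2.off = -2  [terminal]
3. n3.lim = 23  [g.off + 25]
4. n3.val = true  [not C.env]
5. n4.live = 13  [terminal]
6. n5.key = 24  [terminal]
7. n3.key = "nx"  ["nx"]
8. n3.live = true  [A.val == true]
9. n6.lim = 26  [g.off * -1 + 24]
10. n6.val = true  [g.off > -3]
11. n7.lab = 10  [terminal]
12. n8.lab = 0  [terminal]
13. n6.key = "zr"  ["zr"]
14. n6.live = false  [A.val == false]
15. n1.fin = 4  [g.off + 6]
16. n9.depth = false  [C₀.fin > 4]
17. n9.lab = "mp"  ["mp"]
18. n9.acc = true  [C₀.fin > 3]
19. n10.depth = false  [B₀.depth == true]
20. n10.lab = "mpw"  [B₀.lab ++ "w"]
21. n10.acc = false  [B₀.depth == true]
22. n11.off = -7  [terminal]
23. n12.off = 11  [terminal]
24. n10.live = false  [B.acc == true]
25. n9.live = true  [B₁.live == false]
26. n13.env = true  [true]
27. n14.lim = 10  [10]
28. n14.val = true  [true]
29. n15.lab = 14  [terminal]
30. n14.key = "uq"  ["uq"]
31. n14.live = true  [A.lim > 9]
32. n13.fin = 28  [28]
33. n0.val = true  [true]
34. n0.off = 3  [C₁.fin * -1 + 31]
35. n0.lim = "vx"  ["vx"]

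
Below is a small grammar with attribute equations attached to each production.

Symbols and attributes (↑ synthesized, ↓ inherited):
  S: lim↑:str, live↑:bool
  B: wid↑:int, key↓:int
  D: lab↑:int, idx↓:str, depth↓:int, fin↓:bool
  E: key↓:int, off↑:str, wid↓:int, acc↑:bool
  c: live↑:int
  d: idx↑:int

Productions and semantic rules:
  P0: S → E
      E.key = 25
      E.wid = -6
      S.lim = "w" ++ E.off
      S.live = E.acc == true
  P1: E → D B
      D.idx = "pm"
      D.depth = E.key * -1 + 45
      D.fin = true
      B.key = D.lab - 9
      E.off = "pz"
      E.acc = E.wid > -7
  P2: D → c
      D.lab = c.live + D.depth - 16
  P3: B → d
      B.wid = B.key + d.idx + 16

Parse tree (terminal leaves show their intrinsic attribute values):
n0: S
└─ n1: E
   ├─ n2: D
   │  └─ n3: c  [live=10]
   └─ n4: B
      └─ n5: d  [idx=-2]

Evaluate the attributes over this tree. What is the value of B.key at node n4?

1. n1.key = 25  [25]
2. n1.wid = -6  [-6]
3. n2.idx = "pm"  ["pm"]
4. n2.depth = 20  [E.key * -1 + 45]
5. n2.fin = true  [true]
6. n3.live = 10  [terminal]
7. n2.lab = 14  [c.live + D.depth - 16]
8. n4.key = 5  [D.lab - 9]
9. n5.idx = -2  [terminal]
10. n4.wid = 19  [B.key + d.idx + 16]
11. n1.off = "pz"  ["pz"]
12. n1.acc = true  [E.wid > -7]
13. n0.lim = "wpz"  ["w" ++ E.off]
14. n0.live = true  [E.acc == true]

5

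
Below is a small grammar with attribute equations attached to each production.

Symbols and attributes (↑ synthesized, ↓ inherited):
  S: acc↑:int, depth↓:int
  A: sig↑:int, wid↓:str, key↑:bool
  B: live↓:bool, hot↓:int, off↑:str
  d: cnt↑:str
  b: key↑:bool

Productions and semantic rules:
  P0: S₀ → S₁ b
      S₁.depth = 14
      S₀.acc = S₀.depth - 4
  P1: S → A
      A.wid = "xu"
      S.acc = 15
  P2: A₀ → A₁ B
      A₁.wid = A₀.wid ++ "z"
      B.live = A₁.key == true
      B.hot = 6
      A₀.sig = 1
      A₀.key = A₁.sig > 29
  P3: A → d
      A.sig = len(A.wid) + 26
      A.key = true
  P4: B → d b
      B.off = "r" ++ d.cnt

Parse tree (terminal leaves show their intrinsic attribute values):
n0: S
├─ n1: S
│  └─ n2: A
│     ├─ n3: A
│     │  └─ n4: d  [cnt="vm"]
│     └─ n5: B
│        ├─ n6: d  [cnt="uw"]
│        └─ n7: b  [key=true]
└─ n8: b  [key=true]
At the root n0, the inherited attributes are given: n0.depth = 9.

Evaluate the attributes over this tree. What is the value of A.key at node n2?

1. n0.depth = 9  [given at root]
2. n1.depth = 14  [14]
3. n2.wid = "xu"  ["xu"]
4. n3.wid = "xuz"  [A₀.wid ++ "z"]
5. n4.cnt = "vm"  [terminal]
6. n3.sig = 29  [len(A.wid) + 26]
7. n3.key = true  [true]
8. n5.live = true  [A₁.key == true]
9. n5.hot = 6  [6]
10. n6.cnt = "uw"  [terminal]
11. n7.key = true  [terminal]
12. n5.off = "ruw"  ["r" ++ d.cnt]
13. n2.sig = 1  [1]
14. n2.key = false  [A₁.sig > 29]
15. n1.acc = 15  [15]
16. n8.key = true  [terminal]
17. n0.acc = 5  [S₀.depth - 4]

false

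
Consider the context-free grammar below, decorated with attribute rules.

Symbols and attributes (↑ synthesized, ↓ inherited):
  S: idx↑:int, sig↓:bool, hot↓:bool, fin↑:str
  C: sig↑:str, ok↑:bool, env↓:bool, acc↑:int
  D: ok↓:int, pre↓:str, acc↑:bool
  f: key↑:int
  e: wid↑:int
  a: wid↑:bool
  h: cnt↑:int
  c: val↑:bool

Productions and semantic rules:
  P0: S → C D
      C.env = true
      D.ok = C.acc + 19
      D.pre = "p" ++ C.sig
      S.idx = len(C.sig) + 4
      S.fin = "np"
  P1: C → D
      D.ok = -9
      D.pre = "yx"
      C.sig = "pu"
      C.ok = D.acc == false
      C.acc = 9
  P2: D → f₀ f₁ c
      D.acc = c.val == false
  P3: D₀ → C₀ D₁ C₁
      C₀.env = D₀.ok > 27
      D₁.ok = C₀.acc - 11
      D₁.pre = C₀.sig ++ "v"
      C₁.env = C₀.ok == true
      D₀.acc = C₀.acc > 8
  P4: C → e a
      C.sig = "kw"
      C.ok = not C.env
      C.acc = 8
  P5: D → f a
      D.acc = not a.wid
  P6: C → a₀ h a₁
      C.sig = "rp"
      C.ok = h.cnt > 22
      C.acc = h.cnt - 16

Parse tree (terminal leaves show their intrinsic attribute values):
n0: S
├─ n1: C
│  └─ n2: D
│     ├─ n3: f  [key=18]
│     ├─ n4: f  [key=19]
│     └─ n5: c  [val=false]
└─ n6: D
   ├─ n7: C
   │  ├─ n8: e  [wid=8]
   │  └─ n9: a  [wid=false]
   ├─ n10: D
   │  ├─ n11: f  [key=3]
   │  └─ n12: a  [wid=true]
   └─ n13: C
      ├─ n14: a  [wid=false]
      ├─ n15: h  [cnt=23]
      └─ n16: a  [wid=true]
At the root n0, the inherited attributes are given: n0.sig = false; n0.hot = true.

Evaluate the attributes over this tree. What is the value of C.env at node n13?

1. n0.sig = false  [given at root]
2. n0.hot = true  [given at root]
3. n1.env = true  [true]
4. n2.ok = -9  [-9]
5. n2.pre = "yx"  ["yx"]
6. n3.key = 18  [terminal]
7. n4.key = 19  [terminal]
8. n5.val = false  [terminal]
9. n2.acc = true  [c.val == false]
10. n1.sig = "pu"  ["pu"]
11. n1.ok = false  [D.acc == false]
12. n1.acc = 9  [9]
13. n6.ok = 28  [C.acc + 19]
14. n6.pre = "ppu"  ["p" ++ C.sig]
15. n7.env = true  [D₀.ok > 27]
16. n8.wid = 8  [terminal]
17. n9.wid = false  [terminal]
18. n7.sig = "kw"  ["kw"]
19. n7.ok = false  [not C.env]
20. n7.acc = 8  [8]
21. n10.ok = -3  [C₀.acc - 11]
22. n10.pre = "kwv"  [C₀.sig ++ "v"]
23. n11.key = 3  [terminal]
24. n12.wid = true  [terminal]
25. n10.acc = false  [not a.wid]
26. n13.env = false  [C₀.ok == true]
27. n14.wid = false  [terminal]
28. n15.cnt = 23  [terminal]
29. n16.wid = true  [terminal]
30. n13.sig = "rp"  ["rp"]
31. n13.ok = true  [h.cnt > 22]
32. n13.acc = 7  [h.cnt - 16]
33. n6.acc = false  [C₀.acc > 8]
34. n0.idx = 6  [len(C.sig) + 4]
35. n0.fin = "np"  ["np"]

false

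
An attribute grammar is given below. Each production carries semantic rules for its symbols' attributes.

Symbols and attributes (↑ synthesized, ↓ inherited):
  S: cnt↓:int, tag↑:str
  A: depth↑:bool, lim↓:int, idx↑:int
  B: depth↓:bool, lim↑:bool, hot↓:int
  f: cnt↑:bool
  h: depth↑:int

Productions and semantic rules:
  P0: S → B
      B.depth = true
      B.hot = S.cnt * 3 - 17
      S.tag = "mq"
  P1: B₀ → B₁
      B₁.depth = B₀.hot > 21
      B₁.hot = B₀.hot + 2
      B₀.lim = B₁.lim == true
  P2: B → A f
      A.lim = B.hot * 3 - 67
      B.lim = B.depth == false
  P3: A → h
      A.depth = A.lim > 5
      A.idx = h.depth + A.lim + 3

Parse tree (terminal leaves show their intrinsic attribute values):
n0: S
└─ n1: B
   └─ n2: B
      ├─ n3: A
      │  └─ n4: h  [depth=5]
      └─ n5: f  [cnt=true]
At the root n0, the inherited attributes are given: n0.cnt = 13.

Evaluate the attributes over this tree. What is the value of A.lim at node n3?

5

1. n0.cnt = 13  [given at root]
2. n1.depth = true  [true]
3. n1.hot = 22  [S.cnt * 3 - 17]
4. n2.depth = true  [B₀.hot > 21]
5. n2.hot = 24  [B₀.hot + 2]
6. n3.lim = 5  [B.hot * 3 - 67]
7. n4.depth = 5  [terminal]
8. n3.depth = false  [A.lim > 5]
9. n3.idx = 13  [h.depth + A.lim + 3]
10. n5.cnt = true  [terminal]
11. n2.lim = false  [B.depth == false]
12. n1.lim = false  [B₁.lim == true]
13. n0.tag = "mq"  ["mq"]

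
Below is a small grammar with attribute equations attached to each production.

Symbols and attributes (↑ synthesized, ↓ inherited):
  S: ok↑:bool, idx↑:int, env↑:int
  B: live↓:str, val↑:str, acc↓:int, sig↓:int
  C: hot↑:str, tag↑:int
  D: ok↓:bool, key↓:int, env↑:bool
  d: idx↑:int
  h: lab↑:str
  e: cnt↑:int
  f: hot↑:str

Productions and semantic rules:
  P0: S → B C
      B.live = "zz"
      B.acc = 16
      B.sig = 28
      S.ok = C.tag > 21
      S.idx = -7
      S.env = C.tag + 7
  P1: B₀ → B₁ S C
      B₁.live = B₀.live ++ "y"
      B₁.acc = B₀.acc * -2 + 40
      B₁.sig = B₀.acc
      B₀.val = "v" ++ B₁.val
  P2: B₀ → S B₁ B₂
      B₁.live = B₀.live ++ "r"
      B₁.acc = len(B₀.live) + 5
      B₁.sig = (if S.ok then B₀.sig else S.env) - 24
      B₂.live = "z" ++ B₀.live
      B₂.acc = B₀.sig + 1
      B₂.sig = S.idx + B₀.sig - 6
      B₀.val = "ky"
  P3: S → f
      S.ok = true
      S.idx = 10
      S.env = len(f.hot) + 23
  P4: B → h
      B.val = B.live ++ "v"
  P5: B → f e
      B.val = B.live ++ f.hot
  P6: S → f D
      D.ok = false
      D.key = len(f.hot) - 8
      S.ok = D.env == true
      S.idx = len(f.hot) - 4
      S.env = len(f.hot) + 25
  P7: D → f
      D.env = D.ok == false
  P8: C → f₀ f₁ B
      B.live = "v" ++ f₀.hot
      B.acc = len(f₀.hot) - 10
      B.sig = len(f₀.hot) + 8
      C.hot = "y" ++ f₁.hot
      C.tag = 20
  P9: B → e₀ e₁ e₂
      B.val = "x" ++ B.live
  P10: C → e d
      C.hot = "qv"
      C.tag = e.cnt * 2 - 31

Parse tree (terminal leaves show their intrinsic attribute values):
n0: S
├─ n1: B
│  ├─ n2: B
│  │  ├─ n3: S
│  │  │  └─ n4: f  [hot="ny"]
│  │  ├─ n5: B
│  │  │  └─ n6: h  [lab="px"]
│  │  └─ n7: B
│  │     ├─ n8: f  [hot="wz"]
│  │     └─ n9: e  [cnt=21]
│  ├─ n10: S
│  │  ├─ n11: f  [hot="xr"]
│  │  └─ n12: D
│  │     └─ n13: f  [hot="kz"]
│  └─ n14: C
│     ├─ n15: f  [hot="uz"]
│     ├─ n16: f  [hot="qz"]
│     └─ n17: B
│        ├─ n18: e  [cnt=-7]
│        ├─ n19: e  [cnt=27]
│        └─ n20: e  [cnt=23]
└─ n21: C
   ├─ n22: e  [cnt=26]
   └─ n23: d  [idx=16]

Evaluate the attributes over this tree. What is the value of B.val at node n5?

"zzyrv"

1. n1.live = "zz"  ["zz"]
2. n1.acc = 16  [16]
3. n1.sig = 28  [28]
4. n2.live = "zzy"  [B₀.live ++ "y"]
5. n2.acc = 8  [B₀.acc * -2 + 40]
6. n2.sig = 16  [B₀.acc]
7. n4.hot = "ny"  [terminal]
8. n3.ok = true  [true]
9. n3.idx = 10  [10]
10. n3.env = 25  [len(f.hot) + 23]
11. n5.live = "zzyr"  [B₀.live ++ "r"]
12. n5.acc = 8  [len(B₀.live) + 5]
13. n5.sig = -8  [(if S.ok then B₀.sig else S.env) - 24]
14. n6.lab = "px"  [terminal]
15. n5.val = "zzyrv"  [B.live ++ "v"]
16. n7.live = "zzzy"  ["z" ++ B₀.live]
17. n7.acc = 17  [B₀.sig + 1]
18. n7.sig = 20  [S.idx + B₀.sig - 6]
19. n8.hot = "wz"  [terminal]
20. n9.cnt = 21  [terminal]
21. n7.val = "zzzywz"  [B.live ++ f.hot]
22. n2.val = "ky"  ["ky"]
23. n11.hot = "xr"  [terminal]
24. n12.ok = false  [false]
25. n12.key = -6  [len(f.hot) - 8]
26. n13.hot = "kz"  [terminal]
27. n12.env = true  [D.ok == false]
28. n10.ok = true  [D.env == true]
29. n10.idx = -2  [len(f.hot) - 4]
30. n10.env = 27  [len(f.hot) + 25]
31. n15.hot = "uz"  [terminal]
32. n16.hot = "qz"  [terminal]
33. n17.live = "vuz"  ["v" ++ f₀.hot]
34. n17.acc = -8  [len(f₀.hot) - 10]
35. n17.sig = 10  [len(f₀.hot) + 8]
36. n18.cnt = -7  [terminal]
37. n19.cnt = 27  [terminal]
38. n20.cnt = 23  [terminal]
39. n17.val = "xvuz"  ["x" ++ B.live]
40. n14.hot = "yqz"  ["y" ++ f₁.hot]
41. n14.tag = 20  [20]
42. n1.val = "vky"  ["v" ++ B₁.val]
43. n22.cnt = 26  [terminal]
44. n23.idx = 16  [terminal]
45. n21.hot = "qv"  ["qv"]
46. n21.tag = 21  [e.cnt * 2 - 31]
47. n0.ok = false  [C.tag > 21]
48. n0.idx = -7  [-7]
49. n0.env = 28  [C.tag + 7]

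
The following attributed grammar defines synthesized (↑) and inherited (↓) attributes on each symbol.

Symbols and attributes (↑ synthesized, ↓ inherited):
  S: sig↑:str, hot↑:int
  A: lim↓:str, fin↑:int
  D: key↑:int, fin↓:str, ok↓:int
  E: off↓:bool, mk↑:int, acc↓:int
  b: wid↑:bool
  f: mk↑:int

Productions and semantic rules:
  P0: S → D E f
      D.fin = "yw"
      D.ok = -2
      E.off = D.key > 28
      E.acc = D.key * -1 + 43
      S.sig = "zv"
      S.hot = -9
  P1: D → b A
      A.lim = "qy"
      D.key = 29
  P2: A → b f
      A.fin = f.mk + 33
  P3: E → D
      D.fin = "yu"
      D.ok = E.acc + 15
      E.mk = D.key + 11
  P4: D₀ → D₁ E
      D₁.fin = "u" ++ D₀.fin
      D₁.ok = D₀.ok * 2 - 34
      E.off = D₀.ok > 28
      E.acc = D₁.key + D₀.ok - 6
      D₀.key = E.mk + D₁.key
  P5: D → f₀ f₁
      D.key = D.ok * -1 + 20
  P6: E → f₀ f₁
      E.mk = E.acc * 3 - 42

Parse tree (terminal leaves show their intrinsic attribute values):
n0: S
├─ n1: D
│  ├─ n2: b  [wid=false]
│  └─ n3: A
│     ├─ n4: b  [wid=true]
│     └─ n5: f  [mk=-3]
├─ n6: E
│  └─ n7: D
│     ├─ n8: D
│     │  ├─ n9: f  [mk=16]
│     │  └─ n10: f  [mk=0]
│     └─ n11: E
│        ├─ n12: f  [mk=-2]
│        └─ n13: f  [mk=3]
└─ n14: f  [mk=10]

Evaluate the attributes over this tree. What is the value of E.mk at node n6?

22

1. n1.fin = "yw"  ["yw"]
2. n1.ok = -2  [-2]
3. n2.wid = false  [terminal]
4. n3.lim = "qy"  ["qy"]
5. n4.wid = true  [terminal]
6. n5.mk = -3  [terminal]
7. n3.fin = 30  [f.mk + 33]
8. n1.key = 29  [29]
9. n6.off = true  [D.key > 28]
10. n6.acc = 14  [D.key * -1 + 43]
11. n7.fin = "yu"  ["yu"]
12. n7.ok = 29  [E.acc + 15]
13. n8.fin = "uyu"  ["u" ++ D₀.fin]
14. n8.ok = 24  [D₀.ok * 2 - 34]
15. n9.mk = 16  [terminal]
16. n10.mk = 0  [terminal]
17. n8.key = -4  [D.ok * -1 + 20]
18. n11.off = true  [D₀.ok > 28]
19. n11.acc = 19  [D₁.key + D₀.ok - 6]
20. n12.mk = -2  [terminal]
21. n13.mk = 3  [terminal]
22. n11.mk = 15  [E.acc * 3 - 42]
23. n7.key = 11  [E.mk + D₁.key]
24. n6.mk = 22  [D.key + 11]
25. n14.mk = 10  [terminal]
26. n0.sig = "zv"  ["zv"]
27. n0.hot = -9  [-9]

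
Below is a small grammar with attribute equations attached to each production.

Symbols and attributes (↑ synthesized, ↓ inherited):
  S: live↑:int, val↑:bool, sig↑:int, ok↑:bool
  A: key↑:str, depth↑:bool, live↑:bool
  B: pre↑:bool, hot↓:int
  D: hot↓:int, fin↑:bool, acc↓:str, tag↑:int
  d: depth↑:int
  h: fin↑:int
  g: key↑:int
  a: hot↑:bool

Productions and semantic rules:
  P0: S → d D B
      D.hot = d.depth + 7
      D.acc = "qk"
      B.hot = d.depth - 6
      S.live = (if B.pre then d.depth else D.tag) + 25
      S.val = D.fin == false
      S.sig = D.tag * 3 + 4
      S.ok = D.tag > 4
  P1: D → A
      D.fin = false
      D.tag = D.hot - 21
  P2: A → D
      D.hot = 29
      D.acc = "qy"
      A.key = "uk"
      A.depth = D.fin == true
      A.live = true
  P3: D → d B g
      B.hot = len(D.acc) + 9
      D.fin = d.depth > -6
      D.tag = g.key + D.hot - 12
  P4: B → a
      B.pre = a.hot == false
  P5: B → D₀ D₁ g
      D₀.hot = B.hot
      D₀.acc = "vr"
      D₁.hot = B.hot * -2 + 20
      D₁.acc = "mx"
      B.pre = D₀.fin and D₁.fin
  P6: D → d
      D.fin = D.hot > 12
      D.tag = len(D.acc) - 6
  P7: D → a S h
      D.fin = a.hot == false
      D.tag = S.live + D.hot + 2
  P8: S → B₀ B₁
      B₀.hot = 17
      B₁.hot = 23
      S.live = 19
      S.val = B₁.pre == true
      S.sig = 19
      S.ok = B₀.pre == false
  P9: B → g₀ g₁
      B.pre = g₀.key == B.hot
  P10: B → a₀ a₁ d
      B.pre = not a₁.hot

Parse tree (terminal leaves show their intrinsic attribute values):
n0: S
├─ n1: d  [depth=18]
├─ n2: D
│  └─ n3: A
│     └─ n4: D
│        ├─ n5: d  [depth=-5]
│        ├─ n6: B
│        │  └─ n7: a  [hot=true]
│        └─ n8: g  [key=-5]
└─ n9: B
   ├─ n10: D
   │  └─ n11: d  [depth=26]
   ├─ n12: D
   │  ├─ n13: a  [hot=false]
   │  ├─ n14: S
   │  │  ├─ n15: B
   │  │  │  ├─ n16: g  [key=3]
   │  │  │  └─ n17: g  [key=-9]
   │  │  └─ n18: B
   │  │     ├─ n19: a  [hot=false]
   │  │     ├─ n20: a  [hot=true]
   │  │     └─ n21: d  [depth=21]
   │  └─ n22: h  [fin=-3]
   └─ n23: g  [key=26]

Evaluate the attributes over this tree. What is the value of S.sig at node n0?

1. n1.depth = 18  [terminal]
2. n2.hot = 25  [d.depth + 7]
3. n2.acc = "qk"  ["qk"]
4. n4.hot = 29  [29]
5. n4.acc = "qy"  ["qy"]
6. n5.depth = -5  [terminal]
7. n6.hot = 11  [len(D.acc) + 9]
8. n7.hot = true  [terminal]
9. n6.pre = false  [a.hot == false]
10. n8.key = -5  [terminal]
11. n4.fin = true  [d.depth > -6]
12. n4.tag = 12  [g.key + D.hot - 12]
13. n3.key = "uk"  ["uk"]
14. n3.depth = true  [D.fin == true]
15. n3.live = true  [true]
16. n2.fin = false  [false]
17. n2.tag = 4  [D.hot - 21]
18. n9.hot = 12  [d.depth - 6]
19. n10.hot = 12  [B.hot]
20. n10.acc = "vr"  ["vr"]
21. n11.depth = 26  [terminal]
22. n10.fin = false  [D.hot > 12]
23. n10.tag = -4  [len(D.acc) - 6]
24. n12.hot = -4  [B.hot * -2 + 20]
25. n12.acc = "mx"  ["mx"]
26. n13.hot = false  [terminal]
27. n15.hot = 17  [17]
28. n16.key = 3  [terminal]
29. n17.key = -9  [terminal]
30. n15.pre = false  [g₀.key == B.hot]
31. n18.hot = 23  [23]
32. n19.hot = false  [terminal]
33. n20.hot = true  [terminal]
34. n21.depth = 21  [terminal]
35. n18.pre = false  [not a₁.hot]
36. n14.live = 19  [19]
37. n14.val = false  [B₁.pre == true]
38. n14.sig = 19  [19]
39. n14.ok = true  [B₀.pre == false]
40. n22.fin = -3  [terminal]
41. n12.fin = true  [a.hot == false]
42. n12.tag = 17  [S.live + D.hot + 2]
43. n23.key = 26  [terminal]
44. n9.pre = false  [D₀.fin and D₁.fin]
45. n0.live = 29  [(if B.pre then d.depth else D.tag) + 25]
46. n0.val = true  [D.fin == false]
47. n0.sig = 16  [D.tag * 3 + 4]
48. n0.ok = false  [D.tag > 4]

16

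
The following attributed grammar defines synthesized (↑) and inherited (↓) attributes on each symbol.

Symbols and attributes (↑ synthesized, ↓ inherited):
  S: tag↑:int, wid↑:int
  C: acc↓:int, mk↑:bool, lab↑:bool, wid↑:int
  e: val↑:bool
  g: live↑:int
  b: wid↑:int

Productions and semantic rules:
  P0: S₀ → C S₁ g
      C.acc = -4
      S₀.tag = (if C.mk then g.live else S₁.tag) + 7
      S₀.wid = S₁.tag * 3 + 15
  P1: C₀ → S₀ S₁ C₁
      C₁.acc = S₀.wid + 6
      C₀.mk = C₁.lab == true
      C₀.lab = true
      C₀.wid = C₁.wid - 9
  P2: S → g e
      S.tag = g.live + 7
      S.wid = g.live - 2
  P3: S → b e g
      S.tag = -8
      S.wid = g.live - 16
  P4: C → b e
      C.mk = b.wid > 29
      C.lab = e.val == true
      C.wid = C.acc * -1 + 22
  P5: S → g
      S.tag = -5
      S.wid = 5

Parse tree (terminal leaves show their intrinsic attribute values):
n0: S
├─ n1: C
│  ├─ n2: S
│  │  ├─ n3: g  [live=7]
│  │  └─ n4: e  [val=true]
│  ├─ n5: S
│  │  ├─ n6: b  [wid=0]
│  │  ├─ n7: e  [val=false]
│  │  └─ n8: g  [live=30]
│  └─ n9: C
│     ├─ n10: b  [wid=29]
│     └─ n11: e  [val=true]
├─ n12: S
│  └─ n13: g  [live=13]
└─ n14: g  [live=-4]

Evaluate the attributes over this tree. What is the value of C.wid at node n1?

2

1. n1.acc = -4  [-4]
2. n3.live = 7  [terminal]
3. n4.val = true  [terminal]
4. n2.tag = 14  [g.live + 7]
5. n2.wid = 5  [g.live - 2]
6. n6.wid = 0  [terminal]
7. n7.val = false  [terminal]
8. n8.live = 30  [terminal]
9. n5.tag = -8  [-8]
10. n5.wid = 14  [g.live - 16]
11. n9.acc = 11  [S₀.wid + 6]
12. n10.wid = 29  [terminal]
13. n11.val = true  [terminal]
14. n9.mk = false  [b.wid > 29]
15. n9.lab = true  [e.val == true]
16. n9.wid = 11  [C.acc * -1 + 22]
17. n1.mk = true  [C₁.lab == true]
18. n1.lab = true  [true]
19. n1.wid = 2  [C₁.wid - 9]
20. n13.live = 13  [terminal]
21. n12.tag = -5  [-5]
22. n12.wid = 5  [5]
23. n14.live = -4  [terminal]
24. n0.tag = 3  [(if C.mk then g.live else S₁.tag) + 7]
25. n0.wid = 0  [S₁.tag * 3 + 15]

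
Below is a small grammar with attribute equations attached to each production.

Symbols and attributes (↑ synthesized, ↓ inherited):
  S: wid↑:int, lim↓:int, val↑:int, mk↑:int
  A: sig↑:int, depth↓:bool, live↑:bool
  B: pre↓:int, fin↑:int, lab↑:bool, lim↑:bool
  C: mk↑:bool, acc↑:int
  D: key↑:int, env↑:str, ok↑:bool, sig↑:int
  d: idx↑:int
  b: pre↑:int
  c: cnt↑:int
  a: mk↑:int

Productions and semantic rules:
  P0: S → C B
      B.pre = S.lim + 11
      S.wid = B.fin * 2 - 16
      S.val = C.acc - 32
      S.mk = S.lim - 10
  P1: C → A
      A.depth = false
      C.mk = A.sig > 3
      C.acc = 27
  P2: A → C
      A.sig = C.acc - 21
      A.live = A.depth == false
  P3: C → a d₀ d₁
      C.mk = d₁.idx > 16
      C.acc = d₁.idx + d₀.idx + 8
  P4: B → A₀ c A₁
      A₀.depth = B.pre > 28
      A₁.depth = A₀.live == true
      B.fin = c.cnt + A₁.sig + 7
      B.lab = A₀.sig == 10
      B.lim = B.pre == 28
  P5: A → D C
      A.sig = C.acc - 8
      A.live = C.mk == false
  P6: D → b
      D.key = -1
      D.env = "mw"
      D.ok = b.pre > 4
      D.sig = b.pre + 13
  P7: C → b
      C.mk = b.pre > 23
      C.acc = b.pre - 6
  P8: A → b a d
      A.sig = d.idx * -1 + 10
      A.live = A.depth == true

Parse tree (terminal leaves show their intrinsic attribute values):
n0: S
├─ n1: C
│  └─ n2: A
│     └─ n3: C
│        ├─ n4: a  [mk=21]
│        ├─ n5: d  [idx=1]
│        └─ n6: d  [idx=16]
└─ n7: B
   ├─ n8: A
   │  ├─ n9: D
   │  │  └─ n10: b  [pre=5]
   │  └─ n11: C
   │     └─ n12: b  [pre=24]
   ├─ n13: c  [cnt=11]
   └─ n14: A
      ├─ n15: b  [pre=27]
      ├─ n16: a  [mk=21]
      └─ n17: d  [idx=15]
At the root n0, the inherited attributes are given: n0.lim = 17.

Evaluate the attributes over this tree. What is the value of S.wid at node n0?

10

1. n0.lim = 17  [given at root]
2. n2.depth = false  [false]
3. n4.mk = 21  [terminal]
4. n5.idx = 1  [terminal]
5. n6.idx = 16  [terminal]
6. n3.mk = false  [d₁.idx > 16]
7. n3.acc = 25  [d₁.idx + d₀.idx + 8]
8. n2.sig = 4  [C.acc - 21]
9. n2.live = true  [A.depth == false]
10. n1.mk = true  [A.sig > 3]
11. n1.acc = 27  [27]
12. n7.pre = 28  [S.lim + 11]
13. n8.depth = false  [B.pre > 28]
14. n10.pre = 5  [terminal]
15. n9.key = -1  [-1]
16. n9.env = "mw"  ["mw"]
17. n9.ok = true  [b.pre > 4]
18. n9.sig = 18  [b.pre + 13]
19. n12.pre = 24  [terminal]
20. n11.mk = true  [b.pre > 23]
21. n11.acc = 18  [b.pre - 6]
22. n8.sig = 10  [C.acc - 8]
23. n8.live = false  [C.mk == false]
24. n13.cnt = 11  [terminal]
25. n14.depth = false  [A₀.live == true]
26. n15.pre = 27  [terminal]
27. n16.mk = 21  [terminal]
28. n17.idx = 15  [terminal]
29. n14.sig = -5  [d.idx * -1 + 10]
30. n14.live = false  [A.depth == true]
31. n7.fin = 13  [c.cnt + A₁.sig + 7]
32. n7.lab = true  [A₀.sig == 10]
33. n7.lim = true  [B.pre == 28]
34. n0.wid = 10  [B.fin * 2 - 16]
35. n0.val = -5  [C.acc - 32]
36. n0.mk = 7  [S.lim - 10]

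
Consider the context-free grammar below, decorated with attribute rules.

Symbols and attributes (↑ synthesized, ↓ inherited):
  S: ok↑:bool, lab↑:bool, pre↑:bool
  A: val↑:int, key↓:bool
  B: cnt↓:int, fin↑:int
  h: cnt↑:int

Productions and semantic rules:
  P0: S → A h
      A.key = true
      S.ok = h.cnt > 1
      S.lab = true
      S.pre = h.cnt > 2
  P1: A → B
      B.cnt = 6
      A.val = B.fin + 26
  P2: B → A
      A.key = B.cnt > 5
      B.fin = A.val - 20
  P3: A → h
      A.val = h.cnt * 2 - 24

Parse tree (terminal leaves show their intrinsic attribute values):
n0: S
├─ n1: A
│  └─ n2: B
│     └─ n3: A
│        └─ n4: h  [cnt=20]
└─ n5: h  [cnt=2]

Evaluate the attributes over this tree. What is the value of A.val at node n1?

22

1. n1.key = true  [true]
2. n2.cnt = 6  [6]
3. n3.key = true  [B.cnt > 5]
4. n4.cnt = 20  [terminal]
5. n3.val = 16  [h.cnt * 2 - 24]
6. n2.fin = -4  [A.val - 20]
7. n1.val = 22  [B.fin + 26]
8. n5.cnt = 2  [terminal]
9. n0.ok = true  [h.cnt > 1]
10. n0.lab = true  [true]
11. n0.pre = false  [h.cnt > 2]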